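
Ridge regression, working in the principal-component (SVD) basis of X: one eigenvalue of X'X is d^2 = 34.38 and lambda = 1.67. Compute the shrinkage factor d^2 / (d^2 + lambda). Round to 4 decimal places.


Compute the denominator: 34.38 + 1.67 = 36.0500.
Shrinkage factor = 34.38 / 36.0500 = 0.9537.

0.9537


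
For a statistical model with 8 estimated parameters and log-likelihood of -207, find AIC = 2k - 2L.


AIC = 2k - 2*loglik = 2(8) - 2(-207).
= 16 + 414 = 430.

430


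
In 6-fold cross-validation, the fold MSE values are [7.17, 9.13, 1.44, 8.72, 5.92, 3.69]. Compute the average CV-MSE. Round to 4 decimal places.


Total MSE across folds = 36.0700.
CV-MSE = 36.0700/6 = 6.0117.

6.0117


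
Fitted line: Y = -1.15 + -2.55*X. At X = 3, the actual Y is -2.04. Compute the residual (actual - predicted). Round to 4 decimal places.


Fitted value at X = 3 is yhat = -1.15 + -2.55*3 = -8.8000.
Residual = -2.04 - -8.8000 = 6.7600.

6.7600


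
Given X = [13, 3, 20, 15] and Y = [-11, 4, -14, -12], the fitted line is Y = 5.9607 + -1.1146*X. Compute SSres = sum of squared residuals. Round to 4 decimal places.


Compute predicted values, then residuals = yi - yhat_i.
Residuals: [-2.4709, 1.3831, 2.3313, -1.2417].
SSres = sum(residual^2) = 14.9951.

14.9951


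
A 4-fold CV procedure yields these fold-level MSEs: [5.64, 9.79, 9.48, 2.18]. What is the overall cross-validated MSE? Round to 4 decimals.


Add all fold MSEs: 27.0900.
Divide by k = 4: 27.0900/4 = 6.7725.

6.7725


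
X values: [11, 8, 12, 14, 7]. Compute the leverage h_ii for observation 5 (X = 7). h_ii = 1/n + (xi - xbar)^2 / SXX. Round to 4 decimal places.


Mean of X: xbar = 10.4000.
SXX = 33.2000.
For X = 7: h = 1/5 + (7 - 10.4000)^2/33.2000 = 0.5482.

0.5482


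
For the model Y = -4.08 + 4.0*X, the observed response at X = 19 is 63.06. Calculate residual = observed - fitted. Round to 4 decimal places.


Compute yhat = -4.08 + (4.0)(19) = 71.9200.
Residual = actual - predicted = 63.06 - 71.9200 = -8.8600.

-8.8600


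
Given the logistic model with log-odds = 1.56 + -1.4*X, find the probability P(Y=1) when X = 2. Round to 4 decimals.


z = 1.56 + -1.4 * 2 = -1.2400.
Sigmoid: P = 1 / (1 + exp(1.2400)) = 0.2244.

0.2244


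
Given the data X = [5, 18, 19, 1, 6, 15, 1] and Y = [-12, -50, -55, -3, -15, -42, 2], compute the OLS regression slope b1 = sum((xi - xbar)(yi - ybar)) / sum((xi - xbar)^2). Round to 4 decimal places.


First compute the means: xbar = 9.2857, ybar = -25.0000.
Then S_xx = sum((xi - xbar)^2) = 369.4286.
S_xy = sum((xi - xbar)(yi - ybar)) = -1101.0000.
b1 = S_xy / S_xx = -1101.0000 / 369.4286 = -2.9803.

-2.9803


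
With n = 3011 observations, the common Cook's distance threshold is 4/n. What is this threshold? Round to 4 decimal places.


Cook's distance cutoff = 4/n = 4/3011.
= 0.0013.

0.0013


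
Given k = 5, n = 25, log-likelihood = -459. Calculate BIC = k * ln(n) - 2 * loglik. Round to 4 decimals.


k * ln(n) = 5 * ln(25) = 5 * 3.218876 = 16.094380.
-2 * loglik = -2 * (-459) = 918.
BIC = 16.094380 + 918 = 934.094380, which rounds to 934.0944.

934.0944


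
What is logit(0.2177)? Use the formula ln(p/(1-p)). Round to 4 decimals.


1 - p = 0.7823.
p/(1-p) = 0.2783.
logit = ln(0.2783) = -1.2791.

-1.2791


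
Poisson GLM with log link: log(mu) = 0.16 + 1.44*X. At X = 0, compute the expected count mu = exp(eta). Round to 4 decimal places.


eta = 0.16 + 1.44 * 0 = 0.1600.
mu = exp(0.1600) = 1.1735.

1.1735


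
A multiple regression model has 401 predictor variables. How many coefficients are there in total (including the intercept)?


Including the intercept, the model has 401 predictor coefficients + 1 intercept.
Total = 402.

402


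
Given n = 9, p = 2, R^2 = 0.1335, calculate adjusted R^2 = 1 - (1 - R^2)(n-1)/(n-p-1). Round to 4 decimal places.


Using the formula:
(1 - 0.1335) = 0.8665.
Multiply by 8/6: 0.8665 * 8 = 6.9320, then 6.9320 / 6 = 1.1553.
Adj R^2 = 1 - 1.1553 = -0.1553.

-0.1553


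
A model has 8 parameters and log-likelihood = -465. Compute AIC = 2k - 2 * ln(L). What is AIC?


AIC = 2*8 - 2*(-465).
= 16 + 930 = 946.

946


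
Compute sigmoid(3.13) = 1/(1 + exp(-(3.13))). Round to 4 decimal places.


First, exp(-3.1300) = 0.0437.
Then sigma(z) = 1/(1 + 0.0437) = 0.9581.

0.9581


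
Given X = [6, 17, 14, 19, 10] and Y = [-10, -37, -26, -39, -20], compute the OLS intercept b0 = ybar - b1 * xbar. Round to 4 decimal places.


First find the slope: b1 = -2.2708.
Means: xbar = 13.2000, ybar = -26.4000.
b0 = ybar - b1 * xbar = -26.4000 - -2.2708 * 13.2000 = 3.5740.

3.5740


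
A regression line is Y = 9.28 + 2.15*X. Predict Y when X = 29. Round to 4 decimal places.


Plug X = 29 into Y = 9.28 + 2.15*X:
Y = 9.28 + 62.3500 = 71.6300.

71.6300


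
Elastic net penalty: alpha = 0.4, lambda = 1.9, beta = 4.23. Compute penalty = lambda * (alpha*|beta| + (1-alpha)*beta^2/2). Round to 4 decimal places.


Compute:
L1 = 0.4 * 4.23 = 1.6920.
L2 = 0.6 * 4.23^2 / 2 = 5.3679.
Penalty = 1.9 * (1.6920 + 5.3679) = 13.4138.

13.4138


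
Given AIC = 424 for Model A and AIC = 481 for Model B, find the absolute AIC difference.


|AIC_A - AIC_B| = |424 - 481| = 57.
Model A is preferred (lower AIC).

57


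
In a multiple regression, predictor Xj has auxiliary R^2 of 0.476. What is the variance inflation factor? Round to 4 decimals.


VIF = 1 / (1 - 0.476).
= 1 / 0.524 = 1.9084.

1.9084


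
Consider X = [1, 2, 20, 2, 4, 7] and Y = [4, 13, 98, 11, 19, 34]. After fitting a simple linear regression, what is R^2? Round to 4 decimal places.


The fitted line is Y = 0.7171 + 4.8527*X.
SSres = 11.2364, SStot = 6086.8333.
R^2 = 1 - SSres/SStot = 0.9982.

0.9982


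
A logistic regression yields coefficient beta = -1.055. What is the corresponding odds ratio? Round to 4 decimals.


The odds ratio is computed as:
OR = e^(-1.055) = 0.3482.

0.3482


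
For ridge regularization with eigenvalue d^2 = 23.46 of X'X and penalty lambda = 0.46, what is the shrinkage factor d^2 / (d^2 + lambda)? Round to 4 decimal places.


Denominator = d^2 + lambda = 23.46 + 0.46 = 23.9200.
Shrinkage = 23.46 / 23.9200 = 0.9808.

0.9808


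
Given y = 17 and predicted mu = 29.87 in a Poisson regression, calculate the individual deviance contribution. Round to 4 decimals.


First: ln(17/29.87) = -0.563641.
Then: 17 * -0.563641 = -9.581897.
y - mu = 17 - 29.87 = -12.87.
D = 2(-9.581897 - -12.87) = 6.576206, which rounds to 6.5762.

6.5762


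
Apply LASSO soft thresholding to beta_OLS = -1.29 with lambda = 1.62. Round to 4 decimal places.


Absolute value: |-1.29| = 1.29.
Compare to lambda = 1.62.
Since |beta| <= lambda, the coefficient is set to 0.

0.0000


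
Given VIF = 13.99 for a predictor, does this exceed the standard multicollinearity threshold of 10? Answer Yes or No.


Compare VIF = 13.99 to the threshold of 10.
13.99 >= 10, so the answer is Yes.

Yes


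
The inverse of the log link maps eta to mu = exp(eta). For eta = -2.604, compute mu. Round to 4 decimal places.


mu = exp(eta) = exp(-2.604).
= 0.0740.

0.0740


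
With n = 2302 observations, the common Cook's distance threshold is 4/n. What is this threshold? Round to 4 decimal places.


The threshold is 4/n.
4/2302 = 0.0017.

0.0017


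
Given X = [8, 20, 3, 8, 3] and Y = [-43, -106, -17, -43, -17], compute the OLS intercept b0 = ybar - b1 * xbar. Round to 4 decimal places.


Compute b1 = -5.2360 from the OLS formula.
With xbar = 8.4000 and ybar = -45.2000, the intercept is:
b0 = -45.2000 - -5.2360 * 8.4000 = -1.2174.

-1.2174


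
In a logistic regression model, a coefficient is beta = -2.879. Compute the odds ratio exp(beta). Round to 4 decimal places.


Odds ratio = exp(beta) = exp(-2.879).
= 0.0562.

0.0562


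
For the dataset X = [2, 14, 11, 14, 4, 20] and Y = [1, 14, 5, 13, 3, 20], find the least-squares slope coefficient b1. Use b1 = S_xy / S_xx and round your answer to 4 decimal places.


First compute the means: xbar = 10.8333, ybar = 9.3333.
Then S_xx = sum((xi - xbar)^2) = 228.8333.
S_xy = sum((xi - xbar)(yi - ybar)) = 240.3333.
b1 = S_xy / S_xx = 240.3333 / 228.8333 = 1.0503.

1.0503


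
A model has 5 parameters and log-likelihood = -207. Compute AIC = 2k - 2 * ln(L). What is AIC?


AIC = 2*5 - 2*(-207).
= 10 + 414 = 424.

424


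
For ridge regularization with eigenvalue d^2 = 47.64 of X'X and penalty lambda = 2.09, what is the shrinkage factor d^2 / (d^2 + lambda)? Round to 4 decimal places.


Compute the denominator: 47.64 + 2.09 = 49.7300.
Shrinkage factor = 47.64 / 49.7300 = 0.9580.

0.9580


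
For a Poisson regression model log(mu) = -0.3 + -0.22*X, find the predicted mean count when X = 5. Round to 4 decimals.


eta = -0.3 + -0.22 * 5 = -1.4000.
mu = exp(-1.4000) = 0.2466.

0.2466


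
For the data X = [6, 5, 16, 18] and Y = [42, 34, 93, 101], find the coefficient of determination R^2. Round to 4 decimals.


Fit the OLS line: b0 = 9.8516, b1 = 5.1243.
SSres = 6.6679.
SStot = 3545.0000.
R^2 = 1 - 6.6679/3545.0000 = 0.9981.

0.9981


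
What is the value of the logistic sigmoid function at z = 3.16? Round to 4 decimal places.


exp(-3.1600) = 0.0424.
1 + exp(-z) = 1.0424.
sigmoid = 1/1.0424 = 0.9593.

0.9593


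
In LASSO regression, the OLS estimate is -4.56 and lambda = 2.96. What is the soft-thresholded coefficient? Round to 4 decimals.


|beta_OLS| = 4.56.
lambda = 2.96.
Since |beta| > lambda, coefficient = sign(beta)*(|beta| - lambda) = -1.6000.
Result = -1.6000.

-1.6000


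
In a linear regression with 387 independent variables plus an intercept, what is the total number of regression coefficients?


Including the intercept, the model has 387 predictor coefficients + 1 intercept.
Total = 388.

388


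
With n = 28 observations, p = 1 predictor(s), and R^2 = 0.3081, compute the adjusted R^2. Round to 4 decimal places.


Adjusted R^2 = 1 - (1 - R^2) * (n-1)/(n-p-1).
(1 - R^2) = 0.6919.
(n-1)/(n-p-1) = 27/26.
(1 - R^2) * (n-1) = 0.6919 * 27 = 18.6813.
Divide by (n-p-1): 18.6813 / 26 = 0.7185.
Adj R^2 = 1 - 0.7185 = 0.2815.

0.2815


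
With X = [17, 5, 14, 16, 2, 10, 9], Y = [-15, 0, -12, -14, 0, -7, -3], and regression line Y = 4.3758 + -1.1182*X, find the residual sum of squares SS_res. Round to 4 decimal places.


For each point, residual = actual - predicted.
Residuals: [-0.3664, 1.2152, -0.7210, -0.4846, -2.1394, -0.1938, 2.6880].
Sum of squared residuals = 14.2056.

14.2056


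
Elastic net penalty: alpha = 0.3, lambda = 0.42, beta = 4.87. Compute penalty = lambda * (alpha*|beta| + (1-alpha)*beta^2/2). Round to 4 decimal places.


L1 component = 0.3 * |4.87| = 1.4610.
L2 component = 0.7 * 4.87^2 / 2 = 8.3009.
Penalty = 0.42 * (1.4610 + 8.3009) = 0.42 * 9.7619 = 4.1000.

4.1000


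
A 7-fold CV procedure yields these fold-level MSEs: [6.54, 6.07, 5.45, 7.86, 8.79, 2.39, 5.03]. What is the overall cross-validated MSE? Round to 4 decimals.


Sum of fold MSEs = 42.1300.
Average = 42.1300 / 7 = 6.0186.

6.0186


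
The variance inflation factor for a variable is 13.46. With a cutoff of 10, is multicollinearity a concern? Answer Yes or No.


Compare VIF = 13.46 to the threshold of 10.
13.46 >= 10, so the answer is Yes.

Yes


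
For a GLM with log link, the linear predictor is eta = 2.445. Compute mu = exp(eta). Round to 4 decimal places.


mu = exp(eta) = exp(2.445).
= 11.5305.

11.5305


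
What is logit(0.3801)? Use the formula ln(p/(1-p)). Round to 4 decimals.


The odds are p/(1-p) = 0.3801 / 0.6199 = 0.6132.
logit(p) = ln(0.6132) = -0.4891.

-0.4891


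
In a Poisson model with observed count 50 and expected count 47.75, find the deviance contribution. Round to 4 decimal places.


First: ln(50/47.75) = 0.046044.
Then: 50 * 0.046044 = 2.302200.
y - mu = 50 - 47.75 = 2.25.
D = 2(2.302200 - 2.25) = 0.104400, which rounds to 0.1044.

0.1044


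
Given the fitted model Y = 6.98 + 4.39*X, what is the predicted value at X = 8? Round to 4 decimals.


Plug X = 8 into Y = 6.98 + 4.39*X:
Y = 6.98 + 35.1200 = 42.1000.

42.1000


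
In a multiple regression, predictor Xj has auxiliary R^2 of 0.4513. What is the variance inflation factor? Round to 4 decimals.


VIF = 1 / (1 - 0.4513).
= 1 / 0.5487 = 1.8225.

1.8225


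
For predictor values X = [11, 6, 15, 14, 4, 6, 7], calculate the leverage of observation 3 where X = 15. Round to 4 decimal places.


Mean of X: xbar = 9.0000.
SXX = 112.0000.
For X = 15: h = 1/7 + (15 - 9.0000)^2/112.0000 = 0.4643.

0.4643


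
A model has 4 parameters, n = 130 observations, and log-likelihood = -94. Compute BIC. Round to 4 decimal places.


k * ln(n) = 4 * ln(130) = 4 * 4.867534 = 19.470136.
-2 * loglik = -2 * (-94) = 188.
BIC = 19.470136 + 188 = 207.470136, which rounds to 207.4701.

207.4701


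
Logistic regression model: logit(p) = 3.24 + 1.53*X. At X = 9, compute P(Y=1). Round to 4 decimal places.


z = 3.24 + 1.53 * 9 = 17.0100.
Sigmoid: P = 1 / (1 + exp(-17.0100)) = 1.0000.

1.0000


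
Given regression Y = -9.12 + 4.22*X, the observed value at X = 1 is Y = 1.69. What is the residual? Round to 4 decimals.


Predicted = -9.12 + 4.22 * 1 = -4.9000.
Residual = 1.69 - -4.9000 = 6.5900.

6.5900


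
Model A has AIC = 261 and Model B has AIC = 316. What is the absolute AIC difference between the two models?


Absolute difference = |261 - 316| = 55.
The model with lower AIC (A) is preferred.

55


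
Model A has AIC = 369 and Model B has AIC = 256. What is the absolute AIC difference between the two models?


Absolute difference = |369 - 256| = 113.
The model with lower AIC (B) is preferred.

113


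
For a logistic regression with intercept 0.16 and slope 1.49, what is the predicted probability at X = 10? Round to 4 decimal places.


z = 0.16 + 1.49 * 10 = 15.0600.
Sigmoid: P = 1 / (1 + exp(-15.0600)) = 1.0000.

1.0000


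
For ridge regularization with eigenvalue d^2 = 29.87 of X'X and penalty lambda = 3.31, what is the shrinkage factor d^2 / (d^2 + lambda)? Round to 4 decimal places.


d^2 + lambda = 29.87 + 3.31 = 33.1800.
Shrinkage factor = 29.87/33.1800 = 0.9002.

0.9002


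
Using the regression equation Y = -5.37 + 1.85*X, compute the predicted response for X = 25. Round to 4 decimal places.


Plug X = 25 into Y = -5.37 + 1.85*X:
Y = -5.37 + 46.2500 = 40.8800.

40.8800


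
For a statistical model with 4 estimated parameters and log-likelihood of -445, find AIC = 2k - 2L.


Compute:
2k = 2*4 = 8.
-2*loglik = -2*(-445) = 890.
AIC = 8 + 890 = 898.

898


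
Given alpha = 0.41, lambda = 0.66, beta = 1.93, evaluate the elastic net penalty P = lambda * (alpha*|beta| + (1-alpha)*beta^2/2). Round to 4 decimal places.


Compute:
L1 = 0.41 * 1.93 = 0.7913.
L2 = 0.59 * 1.93^2 / 2 = 1.0988.
Penalty = 0.66 * (0.7913 + 1.0988) = 1.2475.

1.2475


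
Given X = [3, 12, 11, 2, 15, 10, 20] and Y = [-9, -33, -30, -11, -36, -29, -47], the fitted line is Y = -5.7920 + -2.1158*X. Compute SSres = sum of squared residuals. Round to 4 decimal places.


Predicted values from Y = -5.7920 + -2.1158*X.
Residuals: [3.1394, -1.8184, -0.9342, -0.9764, 1.5290, -2.0500, 1.1080].
SSres = 22.7565.

22.7565


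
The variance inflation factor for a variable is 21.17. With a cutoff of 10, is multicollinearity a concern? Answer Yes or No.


Compare VIF = 21.17 to the threshold of 10.
21.17 >= 10, so the answer is Yes.

Yes


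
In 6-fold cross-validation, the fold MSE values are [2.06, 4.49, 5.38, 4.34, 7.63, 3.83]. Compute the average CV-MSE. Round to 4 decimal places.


Total MSE across folds = 27.7300.
CV-MSE = 27.7300/6 = 4.6217.

4.6217


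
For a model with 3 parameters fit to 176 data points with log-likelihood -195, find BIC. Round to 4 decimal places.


ln(176) = 5.170484.
k * ln(n) = 3 * 5.170484 = 15.511452.
-2L = 390.
BIC = 15.511452 + 390 = 405.511452, which rounds to 405.5115.

405.5115


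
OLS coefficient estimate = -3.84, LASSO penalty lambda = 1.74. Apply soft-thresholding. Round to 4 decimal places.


Check: |-3.84| = 3.84 vs lambda = 1.74.
Since |beta| > lambda, coefficient = sign(beta)*(|beta| - lambda) = -2.1000.
Soft-thresholded coefficient = -2.1000.

-2.1000


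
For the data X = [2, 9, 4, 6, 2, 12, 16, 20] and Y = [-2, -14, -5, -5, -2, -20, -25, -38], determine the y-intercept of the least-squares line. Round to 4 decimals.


Compute b1 = -1.9264 from the OLS formula.
With xbar = 8.8750 and ybar = -13.8750, the intercept is:
b0 = -13.8750 - -1.9264 * 8.8750 = 3.2220.

3.2220


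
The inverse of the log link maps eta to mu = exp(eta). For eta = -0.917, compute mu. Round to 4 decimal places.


mu = exp(eta) = exp(-0.917).
= 0.3997.

0.3997


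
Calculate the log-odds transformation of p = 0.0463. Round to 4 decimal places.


The odds are p/(1-p) = 0.0463 / 0.9537 = 0.0485.
logit(p) = ln(0.0485) = -3.0252.

-3.0252


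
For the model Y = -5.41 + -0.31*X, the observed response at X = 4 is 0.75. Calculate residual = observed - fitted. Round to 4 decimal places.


Fitted value at X = 4 is yhat = -5.41 + -0.31*4 = -6.6500.
Residual = 0.75 - -6.6500 = 7.4000.

7.4000


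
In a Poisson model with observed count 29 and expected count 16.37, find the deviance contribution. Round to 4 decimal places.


Compute y*ln(y/mu) = 29*ln(29/16.37) = 29*0.571845 = 16.583505.
y - mu = 12.63.
D = 2*(16.583505 - (12.63)) = 7.907010, which rounds to 7.9070.

7.9070


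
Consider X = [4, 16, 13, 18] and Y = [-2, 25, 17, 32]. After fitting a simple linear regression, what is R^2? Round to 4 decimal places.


After computing the OLS fit (b0=-12.1111, b1=2.3617):
SSres = 5.9913, SStot = 646.0000.
R^2 = 1 - 5.9913/646.0000 = 0.9907.

0.9907


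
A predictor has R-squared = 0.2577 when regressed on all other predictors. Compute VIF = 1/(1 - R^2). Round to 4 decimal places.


VIF = 1 / (1 - 0.2577).
= 1 / 0.7423 = 1.3472.

1.3472


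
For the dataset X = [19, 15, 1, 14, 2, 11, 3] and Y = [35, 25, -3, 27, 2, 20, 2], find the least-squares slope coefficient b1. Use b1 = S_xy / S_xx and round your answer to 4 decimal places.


Calculate xbar = 9.2857, ybar = 15.4286.
S_xx = 313.4286, S_xy = 642.1429.
Using b1 = S_xy / S_xx = 642.1429 / 313.4286, we get b1 = 2.0488.

2.0488


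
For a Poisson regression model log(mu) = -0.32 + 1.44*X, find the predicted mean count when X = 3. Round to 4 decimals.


Compute eta = -0.32 + 1.44 * 3 = 4.0000.
Apply inverse link: mu = e^4.0000 = 54.5982.

54.5982


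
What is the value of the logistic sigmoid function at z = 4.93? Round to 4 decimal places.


Compute exp(-4.9300) = 0.0072.
Sigmoid = 1 / (1 + 0.0072) = 1 / 1.0072 = 0.9928.

0.9928


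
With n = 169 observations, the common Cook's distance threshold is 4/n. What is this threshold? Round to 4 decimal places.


Cook's distance cutoff = 4/n = 4/169.
= 0.0237.

0.0237


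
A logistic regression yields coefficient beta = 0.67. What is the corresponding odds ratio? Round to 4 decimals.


Odds ratio = exp(beta) = exp(0.67).
= 1.9542.

1.9542


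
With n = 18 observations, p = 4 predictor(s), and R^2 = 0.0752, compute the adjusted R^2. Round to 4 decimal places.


Adjusted R^2 = 1 - (1 - R^2) * (n-1)/(n-p-1).
(1 - R^2) = 0.9248.
(n-1)/(n-p-1) = 17/13.
(1 - R^2) * (n-1) = 0.9248 * 17 = 15.7216.
Divide by (n-p-1): 15.7216 / 13 = 1.2094.
Adj R^2 = 1 - 1.2094 = -0.2094.

-0.2094


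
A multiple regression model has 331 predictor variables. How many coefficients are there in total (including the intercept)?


Including the intercept, the model has 331 predictor coefficients + 1 intercept.
Total = 332.

332


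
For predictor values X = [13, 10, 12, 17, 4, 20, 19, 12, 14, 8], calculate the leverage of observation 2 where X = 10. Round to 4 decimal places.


Compute xbar = 12.9000 with n = 10 observations.
SXX = 218.9000.
Leverage = 1/10 + (10 - 12.9000)^2/218.9000 = 0.1384.

0.1384


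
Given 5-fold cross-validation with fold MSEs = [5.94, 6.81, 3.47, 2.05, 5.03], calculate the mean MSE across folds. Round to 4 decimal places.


Total MSE across folds = 23.3000.
CV-MSE = 23.3000/5 = 4.6600.

4.6600


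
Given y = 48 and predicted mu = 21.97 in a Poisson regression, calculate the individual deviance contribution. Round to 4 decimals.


Compute y*ln(y/mu) = 48*ln(48/21.97) = 48*0.781523 = 37.513104.
y - mu = 26.03.
D = 2*(37.513104 - (26.03)) = 22.966208, which rounds to 22.9662.

22.9662


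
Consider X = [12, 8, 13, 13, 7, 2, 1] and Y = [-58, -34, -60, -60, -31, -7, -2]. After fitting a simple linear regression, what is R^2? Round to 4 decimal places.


Fit the OLS line: b0 = 3.2105, b1 = -4.9013.
SSres = 10.5197.
SStot = 3662.0000.
R^2 = 1 - 10.5197/3662.0000 = 0.9971.

0.9971


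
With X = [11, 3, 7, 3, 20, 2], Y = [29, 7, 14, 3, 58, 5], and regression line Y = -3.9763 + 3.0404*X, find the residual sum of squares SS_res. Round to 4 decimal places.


Compute predicted values, then residuals = yi - yhat_i.
Residuals: [-0.4681, 1.8551, -3.3065, -2.1449, 1.1683, 2.8955].
SSres = sum(residual^2) = 28.9429.

28.9429


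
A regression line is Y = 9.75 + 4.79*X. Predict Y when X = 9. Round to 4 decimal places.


Substitute X = 9 into the equation:
Y = 9.75 + 4.79 * 9 = 9.75 + 43.1100 = 52.8600.

52.8600


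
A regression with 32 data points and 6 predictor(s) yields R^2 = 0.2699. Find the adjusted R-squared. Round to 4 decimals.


Plug in: Adj R^2 = 1 - (1 - 0.2699) * 31/25.
= 1 - 0.7301 * 31/25
= 1 - 22.6331 / 25
= 1 - 0.9053 = 0.0947.

0.0947


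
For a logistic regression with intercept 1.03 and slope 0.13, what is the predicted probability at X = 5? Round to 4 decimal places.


Linear predictor: z = 1.03 + 0.13 * 5 = 1.6800.
P = 1/(1 + exp(-1.6800)) = 1/(1 + 0.1864) = 0.8429.

0.8429


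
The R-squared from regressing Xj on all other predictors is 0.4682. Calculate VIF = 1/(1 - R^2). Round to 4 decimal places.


Using VIF = 1/(1 - R^2_j):
1 - 0.4682 = 0.5318.
VIF = 1.8804.

1.8804


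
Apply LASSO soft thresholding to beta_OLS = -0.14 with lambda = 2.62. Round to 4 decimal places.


|beta_OLS| = 0.14.
lambda = 2.62.
Since |beta| <= lambda, the coefficient is set to 0.
Result = 0.0000.

0.0000


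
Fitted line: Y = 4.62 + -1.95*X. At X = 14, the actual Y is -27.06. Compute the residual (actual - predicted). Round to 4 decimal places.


Compute yhat = 4.62 + (-1.95)(14) = -22.6800.
Residual = actual - predicted = -27.06 - -22.6800 = -4.3800.

-4.3800


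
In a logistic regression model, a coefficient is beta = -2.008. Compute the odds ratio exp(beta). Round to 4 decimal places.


exp(-2.008) = 0.1343.
So the odds ratio is 0.1343.

0.1343


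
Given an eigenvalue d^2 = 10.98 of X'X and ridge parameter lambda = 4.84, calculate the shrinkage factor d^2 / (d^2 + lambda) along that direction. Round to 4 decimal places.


d^2 + lambda = 10.98 + 4.84 = 15.8200.
Shrinkage factor = 10.98/15.8200 = 0.6941.

0.6941


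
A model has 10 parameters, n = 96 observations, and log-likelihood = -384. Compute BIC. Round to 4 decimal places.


Compute k*ln(n) = 10*ln(96) = 10*4.564348 = 45.643480.
Then -2*loglik = 768.
BIC = 45.643480 + 768 = 813.643480, which rounds to 813.6435.

813.6435


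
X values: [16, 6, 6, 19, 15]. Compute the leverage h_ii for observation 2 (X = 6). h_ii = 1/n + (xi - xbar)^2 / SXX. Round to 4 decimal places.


Compute xbar = 12.4000 with n = 5 observations.
SXX = 145.2000.
Leverage = 1/5 + (6 - 12.4000)^2/145.2000 = 0.4821.

0.4821


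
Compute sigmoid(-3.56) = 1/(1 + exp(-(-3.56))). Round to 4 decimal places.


First, exp(3.5600) = 35.1632.
Then sigma(z) = 1/(1 + 35.1632) = 0.0277.

0.0277


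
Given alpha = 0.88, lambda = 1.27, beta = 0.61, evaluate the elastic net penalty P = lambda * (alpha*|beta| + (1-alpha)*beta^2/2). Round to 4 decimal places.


alpha * |beta| = 0.88 * 0.61 = 0.5368.
(1-alpha) * beta^2/2 = 0.12 * 0.3721/2 = 0.0223.
Total = 1.27 * (0.5368 + 0.0223) = 0.7101.

0.7101


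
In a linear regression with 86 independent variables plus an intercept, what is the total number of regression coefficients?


Total coefficients = number of predictors + 1 (for the intercept).
= 86 + 1 = 87.

87


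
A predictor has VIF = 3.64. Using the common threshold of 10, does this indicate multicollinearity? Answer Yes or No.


Check: VIF = 3.64 vs threshold = 10.
Since 3.64 < 10, the answer is No.

No


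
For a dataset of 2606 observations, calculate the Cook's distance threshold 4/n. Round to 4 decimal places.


The threshold is 4/n.
4/2606 = 0.0015.

0.0015


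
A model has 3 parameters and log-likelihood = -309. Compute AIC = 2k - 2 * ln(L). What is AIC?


AIC = 2k - 2*loglik = 2(3) - 2(-309).
= 6 + 618 = 624.

624


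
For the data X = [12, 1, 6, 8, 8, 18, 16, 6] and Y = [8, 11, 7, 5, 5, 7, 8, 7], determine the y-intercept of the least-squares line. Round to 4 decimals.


Compute b1 = -0.0845 from the OLS formula.
With xbar = 9.3750 and ybar = 7.2500, the intercept is:
b0 = 7.2500 - -0.0845 * 9.3750 = 8.0423.

8.0423


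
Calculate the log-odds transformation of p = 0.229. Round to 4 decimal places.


The odds are p/(1-p) = 0.229 / 0.771 = 0.2970.
logit(p) = ln(0.2970) = -1.2140.

-1.2140


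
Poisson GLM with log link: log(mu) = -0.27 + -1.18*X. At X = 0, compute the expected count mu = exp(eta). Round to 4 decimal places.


Linear predictor: eta = -0.27 + (-1.18)(0) = -0.2700.
Expected count: mu = exp(-0.2700) = 0.7634.

0.7634


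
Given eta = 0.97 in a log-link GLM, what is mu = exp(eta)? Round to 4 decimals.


Apply the inverse link:
mu = e^0.97 = 2.6379.

2.6379


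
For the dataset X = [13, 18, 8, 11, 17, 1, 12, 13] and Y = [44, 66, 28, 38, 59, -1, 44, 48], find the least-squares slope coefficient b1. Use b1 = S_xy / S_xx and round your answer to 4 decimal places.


The sample means are xbar = 11.6250 and ybar = 40.7500.
Compute S_xx = 199.8750 and S_xy = 766.2500.
Slope b1 = S_xy / S_xx = 766.2500 / 199.8750 = 3.8336.

3.8336


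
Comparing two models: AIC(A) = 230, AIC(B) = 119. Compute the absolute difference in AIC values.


Compute |230 - 119| = 111.
Model B has the smaller AIC.

111


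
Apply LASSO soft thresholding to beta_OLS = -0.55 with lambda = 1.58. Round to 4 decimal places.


Absolute value: |-0.55| = 0.55.
Compare to lambda = 1.58.
Since |beta| <= lambda, the coefficient is set to 0.

0.0000


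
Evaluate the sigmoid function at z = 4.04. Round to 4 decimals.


First, exp(-4.0400) = 0.0176.
Then sigma(z) = 1/(1 + 0.0176) = 0.9827.

0.9827


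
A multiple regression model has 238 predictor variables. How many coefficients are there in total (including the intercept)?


Total coefficients = number of predictors + 1 (for the intercept).
= 238 + 1 = 239.

239


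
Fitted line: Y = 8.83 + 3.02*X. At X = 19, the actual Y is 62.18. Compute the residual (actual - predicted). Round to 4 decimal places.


Fitted value at X = 19 is yhat = 8.83 + 3.02*19 = 66.2100.
Residual = 62.18 - 66.2100 = -4.0300.

-4.0300


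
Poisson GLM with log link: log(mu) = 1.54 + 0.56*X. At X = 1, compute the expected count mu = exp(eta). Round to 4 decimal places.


Linear predictor: eta = 1.54 + (0.56)(1) = 2.1000.
Expected count: mu = exp(2.1000) = 8.1662.

8.1662


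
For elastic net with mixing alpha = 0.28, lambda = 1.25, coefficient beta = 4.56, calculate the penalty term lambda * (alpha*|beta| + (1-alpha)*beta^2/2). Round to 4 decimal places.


alpha * |beta| = 0.28 * 4.56 = 1.2768.
(1-alpha) * beta^2/2 = 0.72 * 20.7936/2 = 7.4857.
Total = 1.25 * (1.2768 + 7.4857) = 10.9531.

10.9531


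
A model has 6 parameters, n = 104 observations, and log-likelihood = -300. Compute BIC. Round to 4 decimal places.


Compute k*ln(n) = 6*ln(104) = 6*4.644391 = 27.866346.
Then -2*loglik = 600.
BIC = 27.866346 + 600 = 627.866346, which rounds to 627.8663.

627.8663


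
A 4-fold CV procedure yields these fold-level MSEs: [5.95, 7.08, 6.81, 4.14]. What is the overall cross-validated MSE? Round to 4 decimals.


Total MSE across folds = 23.9800.
CV-MSE = 23.9800/4 = 5.9950.

5.9950


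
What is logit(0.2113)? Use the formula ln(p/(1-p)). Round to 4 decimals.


The odds are p/(1-p) = 0.2113 / 0.7887 = 0.2679.
logit(p) = ln(0.2679) = -1.3171.

-1.3171


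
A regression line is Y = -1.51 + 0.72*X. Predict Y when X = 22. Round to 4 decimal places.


Predicted value:
Y = -1.51 + (0.72)(22) = -1.51 + 15.8400 = 14.3300.

14.3300


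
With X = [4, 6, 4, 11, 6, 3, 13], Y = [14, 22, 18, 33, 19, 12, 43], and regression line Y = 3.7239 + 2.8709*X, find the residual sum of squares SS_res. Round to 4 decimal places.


For each point, residual = actual - predicted.
Residuals: [-1.2075, 1.0507, 2.7925, -2.3038, -1.9493, -0.3366, 1.9544].
Sum of squared residuals = 23.4003.

23.4003


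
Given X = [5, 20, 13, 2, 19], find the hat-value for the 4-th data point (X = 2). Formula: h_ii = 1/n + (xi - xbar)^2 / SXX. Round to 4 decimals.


n = 5, xbar = 11.8000.
SXX = sum((xi - xbar)^2) = 262.8000.
h = 1/5 + (2 - 11.8000)^2 / 262.8000 = 0.5654.

0.5654


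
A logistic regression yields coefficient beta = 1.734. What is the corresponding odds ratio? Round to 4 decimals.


The odds ratio is computed as:
OR = e^(1.734) = 5.6633.

5.6633


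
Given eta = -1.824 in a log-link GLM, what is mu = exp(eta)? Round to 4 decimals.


Apply the inverse link:
mu = e^-1.824 = 0.1614.

0.1614


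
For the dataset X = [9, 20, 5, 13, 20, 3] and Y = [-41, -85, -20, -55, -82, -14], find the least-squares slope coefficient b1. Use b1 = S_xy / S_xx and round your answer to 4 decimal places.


First compute the means: xbar = 11.6667, ybar = -49.5000.
Then S_xx = sum((xi - xbar)^2) = 267.3333.
S_xy = sum((xi - xbar)(yi - ybar)) = -1101.0000.
b1 = S_xy / S_xx = -1101.0000 / 267.3333 = -4.1185.

-4.1185


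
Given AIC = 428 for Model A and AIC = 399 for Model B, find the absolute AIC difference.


Compute |428 - 399| = 29.
Model B has the smaller AIC.

29


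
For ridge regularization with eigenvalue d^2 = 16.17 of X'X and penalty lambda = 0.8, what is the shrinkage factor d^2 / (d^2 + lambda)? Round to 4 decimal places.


d^2 + lambda = 16.17 + 0.8 = 16.9700.
Shrinkage factor = 16.17/16.9700 = 0.9529.

0.9529


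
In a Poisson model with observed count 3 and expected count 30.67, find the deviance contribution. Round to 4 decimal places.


Compute y*ln(y/mu) = 3*ln(3/30.67) = 3*-2.324673 = -6.974019.
y - mu = -27.67.
D = 2*(-6.974019 - (-27.67)) = 41.391962, which rounds to 41.3920.

41.3920


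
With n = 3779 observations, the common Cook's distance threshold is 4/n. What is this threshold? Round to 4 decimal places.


Cook's distance cutoff = 4/n = 4/3779.
= 0.0011.

0.0011


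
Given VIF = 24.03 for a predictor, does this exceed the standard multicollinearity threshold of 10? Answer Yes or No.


The threshold is 10.
VIF = 24.03 is >= 10.
Multicollinearity indication: Yes.

Yes


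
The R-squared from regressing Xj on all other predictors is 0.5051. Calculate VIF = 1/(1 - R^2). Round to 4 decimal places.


Denominator: 1 - 0.5051 = 0.4949.
VIF = 1 / 0.4949 = 2.0206.

2.0206


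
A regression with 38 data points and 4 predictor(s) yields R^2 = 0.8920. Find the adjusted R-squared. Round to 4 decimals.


Plug in: Adj R^2 = 1 - (1 - 0.8920) * 37/33.
= 1 - 0.1080 * 37/33
= 1 - 3.9960 / 33
= 1 - 0.1211 = 0.8789.

0.8789


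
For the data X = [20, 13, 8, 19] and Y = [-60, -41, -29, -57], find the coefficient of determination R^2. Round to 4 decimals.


After computing the OLS fit (b0=-7.9734, b1=-2.5851):
SSres = 0.5691, SStot = 628.7500.
R^2 = 1 - 0.5691/628.7500 = 0.9991.

0.9991


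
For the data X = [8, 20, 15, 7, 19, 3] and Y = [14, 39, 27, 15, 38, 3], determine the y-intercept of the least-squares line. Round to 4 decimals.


Compute b1 = 2.0533 from the OLS formula.
With xbar = 12.0000 and ybar = 22.6667, the intercept is:
b0 = 22.6667 - 2.0533 * 12.0000 = -1.9727.

-1.9727


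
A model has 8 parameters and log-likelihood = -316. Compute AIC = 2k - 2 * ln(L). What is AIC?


AIC = 2k - 2*loglik = 2(8) - 2(-316).
= 16 + 632 = 648.

648


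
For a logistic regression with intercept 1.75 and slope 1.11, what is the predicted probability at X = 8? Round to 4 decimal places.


Compute z = 1.75 + (1.11)(8) = 10.6300.
exp(-z) = 0.0000.
P = 1/(1 + 0.0000) = 1.0000.

1.0000


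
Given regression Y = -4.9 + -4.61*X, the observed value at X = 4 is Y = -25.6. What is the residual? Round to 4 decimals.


Compute yhat = -4.9 + (-4.61)(4) = -23.3400.
Residual = actual - predicted = -25.6 - -23.3400 = -2.2600.

-2.2600


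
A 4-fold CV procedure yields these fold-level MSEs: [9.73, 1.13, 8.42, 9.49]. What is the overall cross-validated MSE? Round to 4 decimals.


Total MSE across folds = 28.7700.
CV-MSE = 28.7700/4 = 7.1925.

7.1925


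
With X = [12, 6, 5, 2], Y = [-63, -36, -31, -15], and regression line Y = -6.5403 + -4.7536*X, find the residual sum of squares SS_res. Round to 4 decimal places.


Predicted values from Y = -6.5403 + -4.7536*X.
Residuals: [0.5835, -0.9381, -0.6917, 1.0475].
SSres = 2.7962.

2.7962


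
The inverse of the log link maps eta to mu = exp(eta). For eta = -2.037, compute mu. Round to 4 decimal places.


mu = exp(eta) = exp(-2.037).
= 0.1304.

0.1304


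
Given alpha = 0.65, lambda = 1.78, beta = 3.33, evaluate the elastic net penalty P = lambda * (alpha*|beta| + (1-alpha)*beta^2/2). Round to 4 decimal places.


alpha * |beta| = 0.65 * 3.33 = 2.1645.
(1-alpha) * beta^2/2 = 0.35 * 11.0889/2 = 1.9406.
Total = 1.78 * (2.1645 + 1.9406) = 7.3070.

7.3070


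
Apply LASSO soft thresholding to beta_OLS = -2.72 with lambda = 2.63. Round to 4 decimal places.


Absolute value: |-2.72| = 2.72.
Compare to lambda = 2.63.
Since |beta| > lambda, coefficient = sign(beta)*(|beta| - lambda) = -0.0900.

-0.0900


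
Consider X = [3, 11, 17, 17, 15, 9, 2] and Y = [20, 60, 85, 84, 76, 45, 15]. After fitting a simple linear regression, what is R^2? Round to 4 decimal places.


Fit the OLS line: b0 = 5.7564, b1 = 4.6582.
SSres = 17.3164.
SStot = 5132.0000.
R^2 = 1 - 17.3164/5132.0000 = 0.9966.

0.9966


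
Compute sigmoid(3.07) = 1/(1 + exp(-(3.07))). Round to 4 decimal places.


exp(-3.0700) = 0.0464.
1 + exp(-z) = 1.0464.
sigmoid = 1/1.0464 = 0.9556.

0.9556


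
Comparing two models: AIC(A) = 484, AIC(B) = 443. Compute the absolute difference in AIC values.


|AIC_A - AIC_B| = |484 - 443| = 41.
Model B is preferred (lower AIC).

41


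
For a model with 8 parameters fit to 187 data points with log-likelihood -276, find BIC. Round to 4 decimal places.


k * ln(n) = 8 * ln(187) = 8 * 5.231109 = 41.848872.
-2 * loglik = -2 * (-276) = 552.
BIC = 41.848872 + 552 = 593.848872, which rounds to 593.8489.

593.8489


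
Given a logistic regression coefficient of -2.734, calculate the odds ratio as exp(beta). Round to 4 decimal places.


Odds ratio = exp(beta) = exp(-2.734).
= 0.0650.

0.0650


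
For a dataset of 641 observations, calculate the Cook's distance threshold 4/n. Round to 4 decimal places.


Cook's distance cutoff = 4/n = 4/641.
= 0.0062.

0.0062


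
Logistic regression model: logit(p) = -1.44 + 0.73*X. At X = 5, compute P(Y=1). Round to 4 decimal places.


z = -1.44 + 0.73 * 5 = 2.2100.
Sigmoid: P = 1 / (1 + exp(-2.2100)) = 0.9011.

0.9011


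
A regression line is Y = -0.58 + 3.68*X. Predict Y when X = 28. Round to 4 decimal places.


Predicted value:
Y = -0.58 + (3.68)(28) = -0.58 + 103.0400 = 102.4600.

102.4600


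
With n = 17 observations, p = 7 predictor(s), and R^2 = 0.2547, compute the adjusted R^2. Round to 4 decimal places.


Plug in: Adj R^2 = 1 - (1 - 0.2547) * 16/9.
= 1 - 0.7453 * 16/9
= 1 - 11.9248 / 9
= 1 - 1.3250 = -0.3250.

-0.3250


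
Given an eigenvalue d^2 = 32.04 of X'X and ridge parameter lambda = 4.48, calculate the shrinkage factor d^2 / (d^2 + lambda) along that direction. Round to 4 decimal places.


Compute the denominator: 32.04 + 4.48 = 36.5200.
Shrinkage factor = 32.04 / 36.5200 = 0.8773.

0.8773


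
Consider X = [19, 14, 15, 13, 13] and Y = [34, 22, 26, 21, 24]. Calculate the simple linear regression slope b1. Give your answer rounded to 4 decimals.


First compute the means: xbar = 14.8000, ybar = 25.4000.
Then S_xx = sum((xi - xbar)^2) = 24.8000.
S_xy = sum((xi - xbar)(yi - ybar)) = 49.4000.
b1 = S_xy / S_xx = 49.4000 / 24.8000 = 1.9919.

1.9919


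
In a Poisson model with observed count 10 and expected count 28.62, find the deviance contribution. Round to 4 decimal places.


Compute y*ln(y/mu) = 10*ln(10/28.62) = 10*-1.051521 = -10.515210.
y - mu = -18.62.
D = 2*(-10.515210 - (-18.62)) = 16.209580, which rounds to 16.2096.

16.2096


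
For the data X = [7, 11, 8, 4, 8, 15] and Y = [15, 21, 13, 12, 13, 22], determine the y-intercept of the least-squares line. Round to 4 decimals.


First find the slope: b1 = 1.0447.
Means: xbar = 8.8333, ybar = 16.0000.
b0 = ybar - b1 * xbar = 16.0000 - 1.0447 * 8.8333 = 6.7718.

6.7718


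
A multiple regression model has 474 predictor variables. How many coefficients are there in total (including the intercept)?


Including the intercept, the model has 474 predictor coefficients + 1 intercept.
Total = 475.

475


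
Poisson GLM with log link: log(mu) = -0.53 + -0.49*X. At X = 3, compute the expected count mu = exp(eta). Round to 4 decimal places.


Linear predictor: eta = -0.53 + (-0.49)(3) = -2.0000.
Expected count: mu = exp(-2.0000) = 0.1353.

0.1353


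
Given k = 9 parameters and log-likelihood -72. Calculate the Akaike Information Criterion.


AIC = 2*9 - 2*(-72).
= 18 + 144 = 162.

162


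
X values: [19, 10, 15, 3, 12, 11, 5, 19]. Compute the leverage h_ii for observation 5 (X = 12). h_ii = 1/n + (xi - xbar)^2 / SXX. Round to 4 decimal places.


Mean of X: xbar = 11.7500.
SXX = 241.5000.
For X = 12: h = 1/8 + (12 - 11.7500)^2/241.5000 = 0.1253.

0.1253


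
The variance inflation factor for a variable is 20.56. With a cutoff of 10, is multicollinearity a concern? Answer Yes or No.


Check: VIF = 20.56 vs threshold = 10.
Since 20.56 >= 10, the answer is Yes.

Yes


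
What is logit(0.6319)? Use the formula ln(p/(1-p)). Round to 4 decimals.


Compute the odds: 0.6319/0.3681 = 1.7167.
Take the natural log: ln(1.7167) = 0.5404.

0.5404


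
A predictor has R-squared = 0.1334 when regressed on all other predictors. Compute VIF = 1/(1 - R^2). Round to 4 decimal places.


VIF = 1 / (1 - 0.1334).
= 1 / 0.8666 = 1.1539.

1.1539


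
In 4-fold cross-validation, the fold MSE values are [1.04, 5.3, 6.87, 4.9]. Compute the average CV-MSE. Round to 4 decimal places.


Sum of fold MSEs = 18.1100.
Average = 18.1100 / 4 = 4.5275.

4.5275


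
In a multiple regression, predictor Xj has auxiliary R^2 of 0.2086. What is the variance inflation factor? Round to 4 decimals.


Using VIF = 1/(1 - R^2_j):
1 - 0.2086 = 0.7914.
VIF = 1.2636.

1.2636


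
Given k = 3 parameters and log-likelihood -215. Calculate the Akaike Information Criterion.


AIC = 2*3 - 2*(-215).
= 6 + 430 = 436.

436


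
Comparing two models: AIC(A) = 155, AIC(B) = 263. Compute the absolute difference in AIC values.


Absolute difference = |155 - 263| = 108.
The model with lower AIC (A) is preferred.

108


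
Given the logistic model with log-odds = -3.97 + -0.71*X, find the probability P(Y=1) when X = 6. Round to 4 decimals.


Linear predictor: z = -3.97 + -0.71 * 6 = -8.2300.
P = 1/(1 + exp(8.2300)) = 1/(1 + 3751.8338) = 0.0003.

0.0003
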